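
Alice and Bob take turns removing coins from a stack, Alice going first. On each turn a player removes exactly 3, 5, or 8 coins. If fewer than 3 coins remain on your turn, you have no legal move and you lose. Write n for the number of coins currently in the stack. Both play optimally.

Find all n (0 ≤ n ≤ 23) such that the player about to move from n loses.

0, 1, 2, 11, 12, 13, 22, 23

Use the standard recursion: the mover loses at a terminal position; elsewhere, the mover wins exactly when some move hands the opponent an L position.
n=0: no move → L
n=1: no move → L
n=2: no move → L
n=3: reaches L-position 0 → W
n=4: reaches L-position 1 → W
n=5: reaches L-position 2 → W
n=6: reaches L-position 1 → W
n=7: reaches L-position 2 → W
n=8: reaches L-position 0 → W
n=9: reaches L-position 1 → W
n=10: reaches L-position 2 → W
n=11: only reaches 8(W), 6(W), 3(W), all W → L
n=12: only reaches 9(W), 7(W), 4(W), all W → L
n=13: only reaches 10(W), 8(W), 5(W), all W → L
n=14: reaches L-position 11 → W
n=15: reaches L-position 12 → W
n=16: reaches L-position 13 → W
n=17: reaches L-position 12 → W
n=18: reaches L-position 13 → W
n=19: reaches L-position 11 → W
n=20: reaches L-position 12 → W
n=21: reaches L-position 13 → W
n=22: only reaches 19(W), 17(W), 14(W), all W → L
n=23: only reaches 20(W), 18(W), 15(W), all W → L
Reading off the rows marked L gives the requested list; there are 8 such values of n.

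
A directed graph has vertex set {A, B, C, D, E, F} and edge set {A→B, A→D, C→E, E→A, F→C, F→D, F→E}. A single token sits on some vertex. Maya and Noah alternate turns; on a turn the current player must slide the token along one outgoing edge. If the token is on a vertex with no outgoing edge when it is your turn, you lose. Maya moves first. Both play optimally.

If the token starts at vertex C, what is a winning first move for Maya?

Move to E.

Classify positions by backward induction: terminal positions (no move available) are L. From any other position, the mover wins iff some move reaches an L.
Every edge goes from a vertex to one that appears earlier in the order B, D, A, E, C, F, so processing vertices in that order labels each vertex after all of its successors.
B: no outgoing edge → L
D: no outgoing edge → L
A: W (go to D, an L position)
E: L (sole option A(W) is W)
C: W (go to E, an L position)
F: W (go to E, an L position)
From C, the L positions reachable in one move are: E.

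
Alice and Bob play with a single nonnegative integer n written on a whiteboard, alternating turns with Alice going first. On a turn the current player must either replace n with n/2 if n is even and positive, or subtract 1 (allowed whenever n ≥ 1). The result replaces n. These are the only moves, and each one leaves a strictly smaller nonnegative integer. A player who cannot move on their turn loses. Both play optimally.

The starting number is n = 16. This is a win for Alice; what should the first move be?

Move to 15.

Use the standard recursion: the mover loses at a terminal position; elsewhere, the mover wins exactly when some move hands the opponent an L position.
n=0: no move → L
n=1: W (go to 0, an L position)
n=2: L (sole option 1(W) is W)
n=3: W (go to 2, an L position)
n=4: W (go to 2, an L position)
n=5: L (sole option 4(W) is W)
n=6: W (go to 5, an L position)
n=7: L (sole option 6(W) is W)
n=8: W (go to 7, an L position)
n=9: L (sole option 8(W) is W)
n=10: W (go to 5, an L position)
n=11: L (sole option 10(W) is W)
n=12: W (go to 11, an L position)
n=13: L (sole option 12(W) is W)
n=14: W (go to 7, an L position)
n=15: L (sole option 14(W) is W)
n=16: W (go to 15, an L position)
From 16, the L positions reachable in one move are: 15.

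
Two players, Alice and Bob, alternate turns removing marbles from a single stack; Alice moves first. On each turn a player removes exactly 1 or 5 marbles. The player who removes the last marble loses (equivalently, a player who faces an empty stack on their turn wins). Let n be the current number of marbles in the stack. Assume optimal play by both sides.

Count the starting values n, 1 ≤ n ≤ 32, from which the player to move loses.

Use the standard recursion: the mover wins at a terminal position; elsewhere, the mover wins exactly when some move hands the opponent an L position.
n=0: no move; the opponent has just taken the last marble and therefore loses → W
n=1: L (sole option 0(W) is W)
n=2: W (go to 1, an L position)
n=3: L (sole option 2(W) is W)
n=4: W (go to 3, an L position)
n=5: L (options 4(W), 0(W) are all W)
n=6: W (go to 5, an L position)
n=7: L (options 6(W), 2(W) are all W)
n=8: W (go to 7, an L position)
n=9: L (options 8(W), 4(W) are all W)
n=10: W (go to 9, an L position)
n=11: L (options 10(W), 6(W) are all W)
n=12: W (go to 11, an L position)
n=13: L (options 12(W), 8(W) are all W)
n=14: W (go to 13, an L position)
n=15: L (options 14(W), 10(W) are all W)
n=16: W (go to 15, an L position)
n=17: L (options 16(W), 12(W) are all W)
n=18: W (go to 17, an L position)
n=19: L (options 18(W), 14(W) are all W)
n=20: W (go to 19, an L position)
n=21: L (options 20(W), 16(W) are all W)
n=22: W (go to 21, an L position)
n=23: L (options 22(W), 18(W) are all W)
n=24: W (go to 23, an L position)
n=25: L (options 24(W), 20(W) are all W)
n=26: W (go to 25, an L position)
n=27: L (options 26(W), 22(W) are all W)
n=28: W (go to 27, an L position)
n=29: L (options 28(W), 24(W) are all W)
n=30: W (go to 29, an L position)
n=31: L (options 30(W), 26(W) are all W)
n=32: W (go to 31, an L position)
L entries with 1 ≤ n ≤ 32 (the range starts at n=1): n = 1, 3, 5, 7, 9, 11, 13, 15, 17, 19, 21, 23, 25, 27, 29, 31; that makes 16.

16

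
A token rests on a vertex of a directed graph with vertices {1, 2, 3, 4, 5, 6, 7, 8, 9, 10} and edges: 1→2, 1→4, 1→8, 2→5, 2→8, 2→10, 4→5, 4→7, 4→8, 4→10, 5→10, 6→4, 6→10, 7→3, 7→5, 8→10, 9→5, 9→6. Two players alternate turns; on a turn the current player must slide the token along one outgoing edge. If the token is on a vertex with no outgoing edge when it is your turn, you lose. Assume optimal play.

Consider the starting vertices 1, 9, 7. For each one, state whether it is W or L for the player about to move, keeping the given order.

1: L, 9: L, 7: W

Positions with no move are L. A position that does have a move is losing for the player to move precisely when every available move leads to a winning position for the opponent. Fill in the labels:
Every edge goes from a vertex to one that appears earlier in the order 10, 3, 5, 8, 7, 2, 4, 6, 9, 1, so processing vertices in that order labels each vertex after all of its successors.
10: no outgoing edge → L
3: no outgoing edge → L
5: W (go to 10, an L position)
8: W (go to 10, an L position)
7: W (go to 3, an L position)
2: W (go to 10, an L position)
4: W (go to 10, an L position)
6: W (go to 10, an L position)
9: L (options 6(W), 5(W) are all W)
1: L (options 4(W), 2(W), 8(W) are all W)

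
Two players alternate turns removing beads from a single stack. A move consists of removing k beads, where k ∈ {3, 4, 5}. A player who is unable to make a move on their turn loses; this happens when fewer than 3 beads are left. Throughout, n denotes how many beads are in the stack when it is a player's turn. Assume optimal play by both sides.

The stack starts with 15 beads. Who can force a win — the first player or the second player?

The first player wins.

Work bottom-up. With no move the player to move loses. Otherwise the position is W if at least one move leads to an L position for the opponent, and L if every move leads to a W.
n=0: no move → L
n=1: no move → L
n=2: no move → L
n=3: reaches L-position 0 → W
n=4: reaches L-position 1 → W
n=5: reaches L-position 2 → W
n=6: reaches L-position 2 → W
n=7: reaches L-position 2 → W
n=8: only reaches 5(W), 4(W), 3(W), all W → L
n=9: only reaches 6(W), 5(W), 4(W), all W → L
n=10: only reaches 7(W), 6(W), 5(W), all W → L
n=11: reaches L-position 8 → W
n=12: reaches L-position 9 → W
n=13: reaches L-position 10 → W
n=14: reaches L-position 10 → W
n=15: reaches L-position 10 → W
From 15 the player to move can remove 5, leaving 10, reaching an L position.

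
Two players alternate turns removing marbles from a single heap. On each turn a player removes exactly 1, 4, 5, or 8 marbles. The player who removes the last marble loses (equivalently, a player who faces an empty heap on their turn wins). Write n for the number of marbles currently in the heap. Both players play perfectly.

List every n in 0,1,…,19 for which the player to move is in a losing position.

1, 3, 10, 12, 19

Build the W/L table. Terminal = W. A non-terminal position is W if it has a move to some L; otherwise it is L.
n=0: no move; the opponent has just taken the last marble and therefore loses → W
n=1: the only move is to 0(W), a W ⇒ L
n=2: can move to 1, which is L ⇒ W
n=3: the only move is to 2(W), a W ⇒ L
n=4: can move to 3, which is L ⇒ W
n=5: can move to 1, which is L ⇒ W
n=6: can move to 1, which is L ⇒ W
n=7: can move to 3, which is L ⇒ W
n=8: can move to 3, which is L ⇒ W
n=9: can move to 1, which is L ⇒ W
n=10: moves to 9(W), 6(W), 5(W), 2(W); every one is W ⇒ L
n=11: can move to 10, which is L ⇒ W
n=12: moves to 11(W), 8(W), 7(W), 4(W); every one is W ⇒ L
n=13: can move to 12, which is L ⇒ W
n=14: can move to 10, which is L ⇒ W
n=15: can move to 10, which is L ⇒ W
n=16: can move to 12, which is L ⇒ W
n=17: can move to 12, which is L ⇒ W
n=18: can move to 10, which is L ⇒ W
n=19: moves to 18(W), 15(W), 14(W), 11(W); every one is W ⇒ L
Reading off the rows marked L gives the requested list; there are 5 such values of n.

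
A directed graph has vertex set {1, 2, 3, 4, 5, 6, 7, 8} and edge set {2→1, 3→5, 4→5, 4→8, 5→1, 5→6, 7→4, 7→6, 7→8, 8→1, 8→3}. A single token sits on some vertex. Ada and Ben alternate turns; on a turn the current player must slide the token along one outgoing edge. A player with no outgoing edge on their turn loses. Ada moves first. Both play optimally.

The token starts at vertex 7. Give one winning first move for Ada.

Build the W/L table. Terminal = L. A non-terminal position is W if it has a move to some L; otherwise it is L.
Every edge goes from a vertex to one that appears earlier in the order 1, 6, 5, 3, 8, 4, 7, 2, so processing vertices in that order labels each vertex after all of its successors.
1: no outgoing edge → L
6: no outgoing edge → L
5: W (go to 6, an L position)
3: L (sole option 5(W) is W)
8: W (go to 3, an L position)
4: L (options 8(W), 5(W) are all W)
7: W (go to 4, an L position)
2: W (go to 1, an L position)
From 7, the L positions reachable in one move are: 4, 6. Any move reaching one of these is winning.

Move to 4.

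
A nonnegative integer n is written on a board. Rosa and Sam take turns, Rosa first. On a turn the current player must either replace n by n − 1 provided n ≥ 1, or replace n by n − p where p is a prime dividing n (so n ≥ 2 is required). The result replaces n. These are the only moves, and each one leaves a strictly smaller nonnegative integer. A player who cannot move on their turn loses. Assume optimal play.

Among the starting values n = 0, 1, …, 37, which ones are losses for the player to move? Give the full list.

Use the standard recursion: the mover loses at a terminal position; elsewhere, the mover wins exactly when some move hands the opponent an L position.
n=0: no move → L
n=1: →0(L), so W
n=2: →0(L), so W
n=3: →0(L), so W
n=4: →2(W), 3(W) — all W, so L
n=5: →0(L), so W
n=6: →4(L), so W
n=7: →0(L), so W
n=8: →6(W), 7(W) — all W, so L
n=9: →8(L), so W
n=10: →8(L), so W
n=11: →0(L), so W
n=12: →9(W), 10(W), 11(W) — all W, so L
n=13: →0(L), so W
n=14: →12(L), so W
n=15: →12(L), so W
n=16: →14(W), 15(W) — all W, so L
n=17: →0(L), so W
n=18: →16(L), so W
n=19: →0(L), so W
n=20: →15(W), 18(W), 19(W) — all W, so L
n=21: →20(L), so W
n=22: →20(L), so W
n=23: →0(L), so W
n=24: →21(W), 22(W), 23(W) — all W, so L
n=25: →20(L), so W
n=26: →24(L), so W
n=27: →24(L), so W
n=28: →21(W), 26(W), 27(W) — all W, so L
n=29: →0(L), so W
n=30: →28(L), so W
n=31: →0(L), so W
n=32: →30(W), 31(W) — all W, so L
n=33: →32(L), so W
n=34: →32(L), so W
n=35: →28(L), so W
n=36: →33(W), 34(W), 35(W) — all W, so L
n=37: →0(L), so W
Reading off the rows marked L gives the requested list; there are 10 such values of n.

0, 4, 8, 12, 16, 20, 24, 28, 32, 36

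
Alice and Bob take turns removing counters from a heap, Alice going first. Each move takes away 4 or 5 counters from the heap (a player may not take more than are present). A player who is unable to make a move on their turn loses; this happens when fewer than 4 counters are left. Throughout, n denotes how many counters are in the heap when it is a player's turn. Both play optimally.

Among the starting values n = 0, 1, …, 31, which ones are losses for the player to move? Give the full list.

Work bottom-up. With no move the player to move loses. Otherwise the position is W if at least one move leads to an L position for the opponent, and L if every move leads to a W.
n=0: no move → L
n=1: no move → L
n=2: no move → L
n=3: no move → L
n=4: can move to 0, which is L ⇒ W
n=5: can move to 1, which is L ⇒ W
n=6: can move to 2, which is L ⇒ W
n=7: can move to 3, which is L ⇒ W
n=8: can move to 3, which is L ⇒ W
n=9: moves to 5(W), 4(W); every one is W ⇒ L
n=10: moves to 6(W), 5(W); every one is W ⇒ L
n=11: moves to 7(W), 6(W); every one is W ⇒ L
n=12: moves to 8(W), 7(W); every one is W ⇒ L
n=13: can move to 9, which is L ⇒ W
n=14: can move to 10, which is L ⇒ W
n=15: can move to 11, which is L ⇒ W
n=16: can move to 12, which is L ⇒ W
n=17: can move to 12, which is L ⇒ W
n=18: moves to 14(W), 13(W); every one is W ⇒ L
n=19: moves to 15(W), 14(W); every one is W ⇒ L
n=20: moves to 16(W), 15(W); every one is W ⇒ L
n=21: moves to 17(W), 16(W); every one is W ⇒ L
n=22: can move to 18, which is L ⇒ W
n=23: can move to 19, which is L ⇒ W
n=24: can move to 20, which is L ⇒ W
n=25: can move to 21, which is L ⇒ W
n=26: can move to 21, which is L ⇒ W
n=27: moves to 23(W), 22(W); every one is W ⇒ L
n=28: moves to 24(W), 23(W); every one is W ⇒ L
n=29: moves to 25(W), 24(W); every one is W ⇒ L
n=30: moves to 26(W), 25(W); every one is W ⇒ L
n=31: can move to 27, which is L ⇒ W
Reading off the rows marked L gives the requested list; there are 16 such values of n.

0, 1, 2, 3, 9, 10, 11, 12, 18, 19, 20, 21, 27, 28, 29, 30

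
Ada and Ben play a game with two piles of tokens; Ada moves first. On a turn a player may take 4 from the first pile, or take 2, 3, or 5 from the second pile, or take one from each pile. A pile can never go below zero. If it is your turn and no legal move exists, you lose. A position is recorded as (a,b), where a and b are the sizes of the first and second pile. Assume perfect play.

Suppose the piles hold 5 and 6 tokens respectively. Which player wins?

Ada wins.

Compute win/loss labels from the base case upward. A position with no move is L. Any other position is W if it can reach an L in one move, else L.
No move ever increases a pile, so every position that can arise here has a ≤ 5 and b ≤ 6; it is enough to label the cells with 0 ≤ a ≤ 5 and 0 ≤ b ≤ 6.
Every move lowers a or b (never raises either), so fill the grid row by row in increasing a, and left to right within a row: each cell's successors are then already labelled.
      b=0  b=1  b=2  b=3  b=4  b=5  b=6
a=0:    L    L    W    W    W    W    W
a=1:    L    W    W    W    L    W    W
a=2:    L    W    W    W    L    W    W
a=3:    L    W    W    W    L    W    W
a=4:    W    W    L    L    W    W    W
a=5:    W    L    L    W    W    W    W
Cells with no legal move (terminal, hence L): (0,0), (0,1), (1,0), (2,0), (3,0).
The remaining L cells, each justified by listing all of its moves:
(1,4): moves to (1,2)(W), (1,1)(W), (0,3)(W); every one is W ⇒ L
(2,4): moves to (2,2)(W), (2,1)(W), (1,3)(W); every one is W ⇒ L
(3,4): moves to (3,2)(W), (3,1)(W), (2,3)(W); every one is W ⇒ L
(4,2): moves to (0,2)(W), (4,0)(W), (3,1)(W); every one is W ⇒ L
(4,3): moves to (0,3)(W), (4,1)(W), (4,0)(W), (3,2)(W); every one is W ⇒ L
(5,1): moves to (1,1)(W), (4,0)(W); every one is W ⇒ L
(5,2): moves to (1,2)(W), (5,0)(W), (4,1)(W); every one is W ⇒ L
Every other cell has at least one move into one of the L cells above, so it is W.
From (5,6) Ada can move to (5,1), reaching an L position.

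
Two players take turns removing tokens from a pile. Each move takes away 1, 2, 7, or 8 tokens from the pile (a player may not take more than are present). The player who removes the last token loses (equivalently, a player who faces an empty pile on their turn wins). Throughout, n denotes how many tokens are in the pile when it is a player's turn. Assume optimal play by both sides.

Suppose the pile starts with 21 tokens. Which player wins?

Build the W/L table. Terminal = W. A non-terminal position is W if it has a move to some L; otherwise it is L.
n=0: no move; the opponent has just taken the last token and therefore loses → W
n=1: →0(W) only, which is W, so L
n=2: →1(L), so W
n=3: →1(L), so W
n=4: →3(W), 2(W) — all W, so L
n=5: →4(L), so W
n=6: →4(L), so W
n=7: →6(W), 5(W), 0(W) — all W, so L
n=8: →7(L), so W
n=9: →7(L), so W
n=10: →9(W), 8(W), 3(W), 2(W) — all W, so L
n=11: →10(L), so W
n=12: →10(L), so W
n=13: →12(W), 11(W), 6(W), 5(W) — all W, so L
n=14: →13(L), so W
n=15: →13(L), so W
n=16: →15(W), 14(W), 9(W), 8(W) — all W, so L
n=17: →16(L), so W
n=18: →16(L), so W
n=19: →18(W), 17(W), 12(W), 11(W) — all W, so L
n=20: →19(L), so W
n=21: →19(L), so W
From 21 the player to move can remove 2, leaving 19, reaching an L position.

The first player wins.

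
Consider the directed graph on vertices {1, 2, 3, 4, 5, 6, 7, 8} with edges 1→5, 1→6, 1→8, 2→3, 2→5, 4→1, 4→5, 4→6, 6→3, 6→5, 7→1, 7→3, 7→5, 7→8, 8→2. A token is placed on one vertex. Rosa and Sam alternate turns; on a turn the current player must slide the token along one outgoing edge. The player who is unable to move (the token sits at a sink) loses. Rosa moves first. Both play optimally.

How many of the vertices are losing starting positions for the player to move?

Compute win/loss labels from the base case upward. A position with no move is L. Any other position is W if it can reach an L in one move, else L.
Every edge goes from a vertex to one that appears earlier in the order 3, 5, 6, 2, 8, 1, 7, 4, so processing vertices in that order labels each vertex after all of its successors.
3: no outgoing edge → L
5: no outgoing edge → L
6: can move to 5, which is L ⇒ W
2: can move to 5, which is L ⇒ W
8: the only move is to 2(W), a W ⇒ L
1: can move to 8, which is L ⇒ W
7: can move to 8, which is L ⇒ W
4: can move to 5, which is L ⇒ W
The L vertices are 3, 5, 8; that is 3 in all.

3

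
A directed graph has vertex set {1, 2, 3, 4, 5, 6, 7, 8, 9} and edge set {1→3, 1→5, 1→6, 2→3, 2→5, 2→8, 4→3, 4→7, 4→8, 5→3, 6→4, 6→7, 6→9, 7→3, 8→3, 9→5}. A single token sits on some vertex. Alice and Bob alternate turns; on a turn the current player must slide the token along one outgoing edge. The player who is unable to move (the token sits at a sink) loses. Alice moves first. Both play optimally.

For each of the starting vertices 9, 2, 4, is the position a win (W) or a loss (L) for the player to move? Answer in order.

Classify positions by backward induction: terminal positions (no move available) are L. From any other position, the mover wins iff some move reaches an L.
Every edge goes from a vertex to one that appears earlier in the order 3, 8, 5, 7, 4, 9, 6, 2, 1, so processing vertices in that order labels each vertex after all of its successors.
3: no outgoing edge → L
8: W (go to 3, an L position)
5: W (go to 3, an L position)
7: W (go to 3, an L position)
4: W (go to 3, an L position)
9: L (sole option 5(W) is W)
6: W (go to 9, an L position)
2: W (go to 3, an L position)
1: W (go to 3, an L position)

9: L, 2: W, 4: W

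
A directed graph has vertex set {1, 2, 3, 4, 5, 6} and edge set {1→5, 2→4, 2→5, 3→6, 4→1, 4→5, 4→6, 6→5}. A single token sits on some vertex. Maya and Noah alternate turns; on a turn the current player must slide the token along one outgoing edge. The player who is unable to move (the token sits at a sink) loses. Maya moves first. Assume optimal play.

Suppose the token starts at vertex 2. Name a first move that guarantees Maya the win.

Move to 5.

Build the W/L table. Terminal = L. A non-terminal position is W if it has a move to some L; otherwise it is L.
Every edge goes from a vertex to one that appears earlier in the order 5, 6, 1, 4, 3, 2, so processing vertices in that order labels each vertex after all of its successors.
5: no outgoing edge → L
6: can move to 5, which is L ⇒ W
1: can move to 5, which is L ⇒ W
4: can move to 5, which is L ⇒ W
3: the only move is to 6(W), a W ⇒ L
2: can move to 5, which is L ⇒ W
From 2, the L positions reachable in one move are: 5.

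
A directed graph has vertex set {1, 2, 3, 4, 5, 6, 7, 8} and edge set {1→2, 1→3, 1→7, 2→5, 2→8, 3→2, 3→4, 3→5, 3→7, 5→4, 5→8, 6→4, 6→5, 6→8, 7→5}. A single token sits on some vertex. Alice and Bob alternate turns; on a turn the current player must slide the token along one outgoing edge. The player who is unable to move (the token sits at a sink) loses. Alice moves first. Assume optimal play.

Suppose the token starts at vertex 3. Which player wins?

Alice wins.

Classify positions by backward induction: terminal positions (no move available) are L. From any other position, the mover wins iff some move reaches an L.
Every edge goes from a vertex to one that appears earlier in the order 8, 4, 5, 2, 7, 3, 6, 1, so processing vertices in that order labels each vertex after all of its successors.
8: no outgoing edge → L
4: no outgoing edge → L
5: reaches L-position 4 → W
2: reaches L-position 8 → W
7: only reaches 5(W), which is W → L
3: reaches L-position 7 → W
6: reaches L-position 4 → W
1: reaches L-position 7 → W
The starting position 3 is W: Alice should move to 7, handing over an L position.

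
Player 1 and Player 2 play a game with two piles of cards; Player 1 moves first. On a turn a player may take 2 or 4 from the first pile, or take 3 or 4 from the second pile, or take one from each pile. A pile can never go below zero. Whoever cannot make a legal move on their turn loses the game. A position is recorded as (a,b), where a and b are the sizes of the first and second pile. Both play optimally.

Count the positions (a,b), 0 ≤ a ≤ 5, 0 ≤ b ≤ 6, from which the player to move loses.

Compute win/loss labels from the base case upward. A position with no move is L. Any other position is W if it can reach an L in one move, else L.
Every move lowers a or b (never raises either), so fill the grid row by row in increasing a, and left to right within a row: each cell's successors are then already labelled.
      b=0  b=1  b=2  b=3  b=4  b=5  b=6
a=0:    L    L    L    W    W    W    W
a=1:    L    W    W    W    W    L    L
a=2:    W    W    W    L    L    L    W
a=3:    W    L    L    L    W    W    W
a=4:    W    W    W    W    W    W    L
a=5:    W    W    W    W    L    W    W
Cells with no legal move (terminal, hence L): (0,0), (0,1), (0,2), (1,0).
The remaining L cells, each justified by listing all of its moves:
(1,5): L (options (1,2)(W), (1,1)(W), (0,4)(W) are all W)
(1,6): L (options (1,3)(W), (1,2)(W), (0,5)(W) are all W)
(2,3): L (options (0,3)(W), (2,0)(W), (1,2)(W) are all W)
(2,4): L (options (0,4)(W), (2,1)(W), (2,0)(W), (1,3)(W) are all W)
(2,5): L (options (0,5)(W), (2,2)(W), (2,1)(W), (1,4)(W) are all W)
(3,1): L (options (1,1)(W), (2,0)(W) are all W)
(3,2): L (options (1,2)(W), (2,1)(W) are all W)
(3,3): L (options (1,3)(W), (3,0)(W), (2,2)(W) are all W)
(4,6): L (options (2,6)(W), (0,6)(W), (4,3)(W), (4,2)(W), (3,5)(W) are all W)
(5,4): L (options (3,4)(W), (1,4)(W), (5,1)(W), (5,0)(W), (4,3)(W) are all W)
Every other cell has at least one move into one of the L cells above, so it is W.
L cells per row: a=0: 3, a=1: 3, a=2: 3, a=3: 3, a=4: 1, a=5: 1; total 14.

14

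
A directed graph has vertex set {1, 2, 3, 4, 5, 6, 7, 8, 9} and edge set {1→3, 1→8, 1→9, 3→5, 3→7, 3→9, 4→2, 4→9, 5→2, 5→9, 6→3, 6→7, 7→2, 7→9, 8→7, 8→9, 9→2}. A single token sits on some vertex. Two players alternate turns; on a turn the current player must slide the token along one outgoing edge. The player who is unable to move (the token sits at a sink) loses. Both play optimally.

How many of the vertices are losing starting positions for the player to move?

Positions with no move are L. A position that does have a move is losing for the player to move precisely when every available move leads to a winning position for the opponent. Fill in the labels:
Every edge goes from a vertex to one that appears earlier in the order 2, 9, 5, 4, 7, 8, 3, 1, 6, so processing vertices in that order labels each vertex after all of its successors.
2: no outgoing edge → L
9: W (go to 2, an L position)
5: W (go to 2, an L position)
4: W (go to 2, an L position)
7: W (go to 2, an L position)
8: L (options 7(W), 9(W) are all W)
3: L (options 7(W), 5(W), 9(W) are all W)
1: W (go to 3, an L position)
6: W (go to 3, an L position)
The L vertices are 2, 3, 8; that is 3 in all.

3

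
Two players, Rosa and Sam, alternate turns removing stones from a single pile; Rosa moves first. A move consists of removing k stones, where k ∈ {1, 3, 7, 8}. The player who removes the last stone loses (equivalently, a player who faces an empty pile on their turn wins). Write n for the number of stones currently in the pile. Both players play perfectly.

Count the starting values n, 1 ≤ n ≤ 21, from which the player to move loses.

Build the W/L table. Terminal = W. A non-terminal position is W if it has a move to some L; otherwise it is L.
n=0: no move; the opponent has just taken the last stone and therefore loses → W
n=1: only reaches 0(W), which is W → L
n=2: reaches L-position 1 → W
n=3: only reaches 2(W), 0(W), all W → L
n=4: reaches L-position 3 → W
n=5: only reaches 4(W), 2(W), all W → L
n=6: reaches L-position 5 → W
n=7: only reaches 6(W), 4(W), 0(W), all W → L
n=8: reaches L-position 7 → W
n=9: reaches L-position 1 → W
n=10: reaches L-position 7 → W
n=11: reaches L-position 3 → W
n=12: reaches L-position 5 → W
n=13: reaches L-position 5 → W
n=14: reaches L-position 7 → W
n=15: reaches L-position 7 → W
n=16: only reaches 15(W), 13(W), 9(W), 8(W), all W → L
n=17: reaches L-position 16 → W
n=18: only reaches 17(W), 15(W), 11(W), 10(W), all W → L
n=19: reaches L-position 18 → W
n=20: only reaches 19(W), 17(W), 13(W), 12(W), all W → L
n=21: reaches L-position 20 → W
L entries with 1 ≤ n ≤ 21 (the range starts at n=1): n = 1, 3, 5, 7, 16, 18, 20; that makes 7.

7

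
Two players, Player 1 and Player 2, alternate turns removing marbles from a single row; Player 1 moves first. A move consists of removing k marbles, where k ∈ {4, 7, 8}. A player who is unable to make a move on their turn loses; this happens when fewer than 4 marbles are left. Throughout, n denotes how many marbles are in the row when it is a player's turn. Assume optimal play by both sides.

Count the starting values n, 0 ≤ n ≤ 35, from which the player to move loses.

12

Compute win/loss labels from the base case upward. A position with no move is L. Any other position is W if it can reach an L in one move, else L.
n=0: no move → L
n=1: no move → L
n=2: no move → L
n=3: no move → L
n=4: →0(L), so W
n=5: →1(L), so W
n=6: →2(L), so W
n=7: →3(L), so W
n=8: →1(L), so W
n=9: →2(L), so W
n=10: →3(L), so W
n=11: →3(L), so W
n=12: →8(W), 5(W), 4(W) — all W, so L
n=13: →9(W), 6(W), 5(W) — all W, so L
n=14: →10(W), 7(W), 6(W) — all W, so L
n=15: →11(W), 8(W), 7(W) — all W, so L
n=16: →12(L), so W
n=17: →13(L), so W
n=18: →14(L), so W
n=19: →15(L), so W
n=20: →13(L), so W
n=21: →14(L), so W
n=22: →15(L), so W
n=23: →15(L), so W
n=24: →20(W), 17(W), 16(W) — all W, so L
n=25: →21(W), 18(W), 17(W) — all W, so L
n=26: →22(W), 19(W), 18(W) — all W, so L
n=27: →23(W), 20(W), 19(W) — all W, so L
n=28: →24(L), so W
n=29: →25(L), so W
n=30: →26(L), so W
n=31: →27(L), so W
n=32: →25(L), so W
n=33: →26(L), so W
n=34: →27(L), so W
n=35: →27(L), so W
L entries with 0 ≤ n ≤ 35: n = 0, 1, 2, 3, 12, 13, 14, 15, 24, 25, 26, 27; that makes 12.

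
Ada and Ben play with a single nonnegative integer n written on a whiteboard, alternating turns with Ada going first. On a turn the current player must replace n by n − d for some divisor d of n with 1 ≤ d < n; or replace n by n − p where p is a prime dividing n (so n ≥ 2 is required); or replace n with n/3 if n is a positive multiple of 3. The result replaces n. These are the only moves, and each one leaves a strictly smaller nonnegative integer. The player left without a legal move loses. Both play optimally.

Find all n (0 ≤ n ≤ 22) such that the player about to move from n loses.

Positions with no move are L. A position that does have a move is losing for the player to move precisely when every available move leads to a winning position for the opponent. Fill in the labels:
n=0: no move → L
n=1: no move → L
n=2: W (go to 0, an L position)
n=3: W (go to 0, an L position)
n=4: L (options 2(W), 3(W) are all W)
n=5: W (go to 0, an L position)
n=6: W (go to 4, an L position)
n=7: W (go to 0, an L position)
n=8: W (go to 4, an L position)
n=9: L (options 3(W), 6(W), 8(W) are all W)
n=10: W (go to 9, an L position)
n=11: W (go to 0, an L position)
n=12: W (go to 4, an L position)
n=13: W (go to 0, an L position)
n=14: L (options 7(W), 12(W), 13(W) are all W)
n=15: W (go to 14, an L position)
n=16: W (go to 14, an L position)
n=17: W (go to 0, an L position)
n=18: W (go to 9, an L position)
n=19: W (go to 0, an L position)
n=20: L (options 10(W), 15(W), 16(W), 18(W), 19(W) are all W)
n=21: W (go to 14, an L position)
n=22: W (go to 20, an L position)
The losing starting values of n are exactly the entries labelled L in this table (6 of them).

0, 1, 4, 9, 14, 20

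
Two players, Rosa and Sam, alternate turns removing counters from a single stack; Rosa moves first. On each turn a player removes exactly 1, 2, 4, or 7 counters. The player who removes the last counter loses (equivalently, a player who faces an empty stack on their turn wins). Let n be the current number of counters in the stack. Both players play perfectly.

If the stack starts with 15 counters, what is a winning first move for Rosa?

Remove 2, leaving 13.

Classify positions by backward induction: terminal positions (no move available) are W. From any other position, the mover wins iff some move reaches an L.
n=0: no move; the opponent has just taken the last counter and therefore loses → W
n=1: →0(W) only, which is W, so L
n=2: →1(L), so W
n=3: →1(L), so W
n=4: →3(W), 2(W), 0(W) — all W, so L
n=5: →4(L), so W
n=6: →4(L), so W
n=7: →6(W), 5(W), 3(W), 0(W) — all W, so L
n=8: →7(L), so W
n=9: →7(L), so W
n=10: →9(W), 8(W), 6(W), 3(W) — all W, so L
n=11: →10(L), so W
n=12: →10(L), so W
n=13: →12(W), 11(W), 9(W), 6(W) — all W, so L
n=14: →13(L), so W
n=15: →13(L), so W
From 15, the L positions reachable in one move are: 13.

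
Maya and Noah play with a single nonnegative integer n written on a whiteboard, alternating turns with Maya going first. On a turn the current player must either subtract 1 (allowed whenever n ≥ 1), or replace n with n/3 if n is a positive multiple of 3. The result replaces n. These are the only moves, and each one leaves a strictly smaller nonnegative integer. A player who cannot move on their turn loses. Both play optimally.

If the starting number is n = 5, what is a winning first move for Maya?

Classify positions by backward induction: terminal positions (no move available) are L. From any other position, the mover wins iff some move reaches an L.
n=0: no move → L
n=1: can move to 0, which is L ⇒ W
n=2: the only move is to 1(W), a W ⇒ L
n=3: can move to 2, which is L ⇒ W
n=4: the only move is to 3(W), a W ⇒ L
n=5: can move to 4, which is L ⇒ W
From 5, the L positions reachable in one move are: 4.

Move to 4.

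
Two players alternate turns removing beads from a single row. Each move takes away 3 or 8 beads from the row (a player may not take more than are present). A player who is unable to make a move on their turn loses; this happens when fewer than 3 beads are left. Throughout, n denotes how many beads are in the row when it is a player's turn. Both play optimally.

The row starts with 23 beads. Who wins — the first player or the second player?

Classify positions by backward induction: terminal positions (no move available) are L. From any other position, the mover wins iff some move reaches an L.
n=0: no move → L
n=1: no move → L
n=2: no move → L
n=3: reaches L-position 0 → W
n=4: reaches L-position 1 → W
n=5: reaches L-position 2 → W
n=6: only reaches 3(W), which is W → L
n=7: only reaches 4(W), which is W → L
n=8: reaches L-position 0 → W
n=9: reaches L-position 6 → W
n=10: reaches L-position 7 → W
n=11: only reaches 8(W), 3(W), all W → L
n=12: only reaches 9(W), 4(W), all W → L
n=13: only reaches 10(W), 5(W), all W → L
n=14: reaches L-position 11 → W
n=15: reaches L-position 12 → W
n=16: reaches L-position 13 → W
n=17: only reaches 14(W), 9(W), all W → L
n=18: only reaches 15(W), 10(W), all W → L
n=19: reaches L-position 11 → W
n=20: reaches L-position 17 → W
n=21: reaches L-position 18 → W
n=22: only reaches 19(W), 14(W), all W → L
n=23: only reaches 20(W), 15(W), all W → L
Every move from 23 reaches a W position, so the mover loses.

The second player wins.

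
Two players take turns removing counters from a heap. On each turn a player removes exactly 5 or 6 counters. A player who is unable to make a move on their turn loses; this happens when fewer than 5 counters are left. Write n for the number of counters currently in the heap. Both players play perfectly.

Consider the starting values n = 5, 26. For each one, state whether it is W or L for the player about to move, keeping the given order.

5: W, 26: L

Positions with no move are L. A position that does have a move is losing for the player to move precisely when every available move leads to a winning position for the opponent. Fill in the labels:
n=0: no move → L
n=1: no move → L
n=2: no move → L
n=3: no move → L
n=4: no move → L
n=5: W (go to 0, an L position)
n=6: W (go to 1, an L position)
n=7: W (go to 2, an L position)
n=8: W (go to 3, an L position)
n=9: W (go to 4, an L position)
n=10: W (go to 4, an L position)
n=11: L (options 6(W), 5(W) are all W)
n=12: L (options 7(W), 6(W) are all W)
n=13: L (options 8(W), 7(W) are all W)
n=14: L (options 9(W), 8(W) are all W)
n=15: L (options 10(W), 9(W) are all W)
n=16: W (go to 11, an L position)
n=17: W (go to 12, an L position)
n=18: W (go to 13, an L position)
n=19: W (go to 14, an L position)
n=20: W (go to 15, an L position)
n=21: W (go to 15, an L position)
n=22: L (options 17(W), 16(W) are all W)
n=23: L (options 18(W), 17(W) are all W)
n=24: L (options 19(W), 18(W) are all W)
n=25: L (options 20(W), 19(W) are all W)
n=26: L (options 21(W), 20(W) are all W)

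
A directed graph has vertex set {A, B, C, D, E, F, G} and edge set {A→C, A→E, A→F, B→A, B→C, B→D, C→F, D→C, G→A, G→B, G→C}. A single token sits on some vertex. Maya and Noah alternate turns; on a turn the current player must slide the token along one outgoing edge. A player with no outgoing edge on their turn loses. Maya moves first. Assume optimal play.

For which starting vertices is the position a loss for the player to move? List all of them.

D, E, F, G

Work bottom-up. With no move the player to move loses. Otherwise the position is W if at least one move leads to an L position for the opponent, and L if every move leads to a W.
Every edge goes from a vertex to one that appears earlier in the order F, E, C, D, A, B, G, so processing vertices in that order labels each vertex after all of its successors.
F: no outgoing edge → L
E: no outgoing edge → L
C: reaches L-position F → W
D: only reaches C(W), which is W → L
A: reaches L-position E → W
B: reaches L-position D → W
G: only reaches B(W), A(W), C(W), all W → L
The losing starting vertices are exactly the entries labelled L in this table (4 of them).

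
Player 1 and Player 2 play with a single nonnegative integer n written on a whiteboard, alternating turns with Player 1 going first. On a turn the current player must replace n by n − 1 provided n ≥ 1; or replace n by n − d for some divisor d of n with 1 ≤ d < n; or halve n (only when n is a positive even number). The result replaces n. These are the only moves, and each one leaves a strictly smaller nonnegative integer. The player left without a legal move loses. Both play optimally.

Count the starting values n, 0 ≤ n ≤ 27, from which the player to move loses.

14

Positions with no move are L. A position that does have a move is losing for the player to move precisely when every available move leads to a winning position for the opponent. Fill in the labels:
n=0: no move → L
n=1: reaches L-position 0 → W
n=2: only reaches 1(W), which is W → L
n=3: reaches L-position 2 → W
n=4: reaches L-position 2 → W
n=5: only reaches 4(W), which is W → L
n=6: reaches L-position 5 → W
n=7: only reaches 6(W), which is W → L
n=8: reaches L-position 7 → W
n=9: only reaches 6(W), 8(W), all W → L
n=10: reaches L-position 5 → W
n=11: only reaches 10(W), which is W → L
n=12: reaches L-position 9 → W
n=13: only reaches 12(W), which is W → L
n=14: reaches L-position 7 → W
n=15: only reaches 10(W), 12(W), 14(W), all W → L
n=16: reaches L-position 15 → W
n=17: only reaches 16(W), which is W → L
n=18: reaches L-position 9 → W
n=19: only reaches 18(W), which is W → L
n=20: reaches L-position 15 → W
n=21: only reaches 14(W), 18(W), 20(W), all W → L
n=22: reaches L-position 11 → W
n=23: only reaches 22(W), which is W → L
n=24: reaches L-position 21 → W
n=25: only reaches 20(W), 24(W), all W → L
n=26: reaches L-position 13 → W
n=27: only reaches 18(W), 24(W), 26(W), all W → L
L entries with 0 ≤ n ≤ 27: n = 0, 2, 5, 7, 9, 11, 13, 15, 17, 19, 21, 23, 25, 27; that makes 14.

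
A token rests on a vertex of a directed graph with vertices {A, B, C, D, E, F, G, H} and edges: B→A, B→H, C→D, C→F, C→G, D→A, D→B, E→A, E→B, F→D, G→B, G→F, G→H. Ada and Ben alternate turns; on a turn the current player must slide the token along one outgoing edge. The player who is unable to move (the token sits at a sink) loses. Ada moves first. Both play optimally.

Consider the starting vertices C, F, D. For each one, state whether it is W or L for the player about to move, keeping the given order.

C: W, F: L, D: W

Positions with no move are L. A position that does have a move is losing for the player to move precisely when every available move leads to a winning position for the opponent. Fill in the labels:
Every edge goes from a vertex to one that appears earlier in the order H, A, B, D, F, G, E, C, so processing vertices in that order labels each vertex after all of its successors.
H: no outgoing edge → L
A: no outgoing edge → L
B: can move to A, which is L ⇒ W
D: can move to A, which is L ⇒ W
F: the only move is to D(W), a W ⇒ L
G: can move to F, which is L ⇒ W
E: can move to A, which is L ⇒ W
C: can move to F, which is L ⇒ W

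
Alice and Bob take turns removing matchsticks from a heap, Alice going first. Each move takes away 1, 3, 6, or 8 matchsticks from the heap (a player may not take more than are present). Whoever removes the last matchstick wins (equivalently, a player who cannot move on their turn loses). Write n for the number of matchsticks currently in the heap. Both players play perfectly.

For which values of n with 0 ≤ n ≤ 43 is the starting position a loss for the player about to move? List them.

Use the standard recursion: the mover loses at a terminal position; elsewhere, the mover wins exactly when some move hands the opponent an L position.
n=0: no move → L
n=1: W (go to 0, an L position)
n=2: L (sole option 1(W) is W)
n=3: W (go to 2, an L position)
n=4: L (options 3(W), 1(W) are all W)
n=5: W (go to 4, an L position)
n=6: W (go to 0, an L position)
n=7: W (go to 4, an L position)
n=8: W (go to 2, an L position)
n=9: L (options 8(W), 6(W), 3(W), 1(W) are all W)
n=10: W (go to 9, an L position)
n=11: L (options 10(W), 8(W), 5(W), 3(W) are all W)
n=12: W (go to 11, an L position)
n=13: L (options 12(W), 10(W), 7(W), 5(W) are all W)
n=14: W (go to 13, an L position)
n=15: W (go to 9, an L position)
n=16: W (go to 13, an L position)
n=17: W (go to 11, an L position)
n=18: L (options 17(W), 15(W), 12(W), 10(W) are all W)
n=19: W (go to 18, an L position)
n=20: L (options 19(W), 17(W), 14(W), 12(W) are all W)
n=21: W (go to 20, an L position)
n=22: L (options 21(W), 19(W), 16(W), 14(W) are all W)
n=23: W (go to 22, an L position)
n=24: W (go to 18, an L position)
n=25: W (go to 22, an L position)
n=26: W (go to 20, an L position)
n=27: L (options 26(W), 24(W), 21(W), 19(W) are all W)
n=28: W (go to 27, an L position)
n=29: L (options 28(W), 26(W), 23(W), 21(W) are all W)
n=30: W (go to 29, an L position)
n=31: L (options 30(W), 28(W), 25(W), 23(W) are all W)
n=32: W (go to 31, an L position)
n=33: W (go to 27, an L position)
n=34: W (go to 31, an L position)
n=35: W (go to 29, an L position)
n=36: L (options 35(W), 33(W), 30(W), 28(W) are all W)
n=37: W (go to 36, an L position)
n=38: L (options 37(W), 35(W), 32(W), 30(W) are all W)
n=39: W (go to 38, an L position)
n=40: L (options 39(W), 37(W), 34(W), 32(W) are all W)
n=41: W (go to 40, an L position)
n=42: W (go to 36, an L position)
n=43: W (go to 40, an L position)
The losing starting values of n are exactly the entries labelled L in this table (15 of them).

0, 2, 4, 9, 11, 13, 18, 20, 22, 27, 29, 31, 36, 38, 40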